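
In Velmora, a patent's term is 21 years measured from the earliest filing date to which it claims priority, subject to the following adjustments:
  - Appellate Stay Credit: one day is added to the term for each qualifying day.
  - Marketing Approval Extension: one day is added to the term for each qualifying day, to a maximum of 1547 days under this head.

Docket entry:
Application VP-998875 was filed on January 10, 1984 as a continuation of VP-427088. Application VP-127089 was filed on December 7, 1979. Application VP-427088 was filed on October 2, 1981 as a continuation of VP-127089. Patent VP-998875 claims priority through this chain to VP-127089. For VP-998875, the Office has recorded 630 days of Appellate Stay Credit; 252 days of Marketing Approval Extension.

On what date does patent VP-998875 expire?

Earliest priority filing: 7 December 1979.
Base term: 7 December 1979 + 21 years → 7 December 2000.
Appellate Stay Credit: +630 days → 29 August 2002.
Marketing Approval Extension: 252 days (within the 1547-day cap) → +252 days → 8 May 2003.

2003-05-08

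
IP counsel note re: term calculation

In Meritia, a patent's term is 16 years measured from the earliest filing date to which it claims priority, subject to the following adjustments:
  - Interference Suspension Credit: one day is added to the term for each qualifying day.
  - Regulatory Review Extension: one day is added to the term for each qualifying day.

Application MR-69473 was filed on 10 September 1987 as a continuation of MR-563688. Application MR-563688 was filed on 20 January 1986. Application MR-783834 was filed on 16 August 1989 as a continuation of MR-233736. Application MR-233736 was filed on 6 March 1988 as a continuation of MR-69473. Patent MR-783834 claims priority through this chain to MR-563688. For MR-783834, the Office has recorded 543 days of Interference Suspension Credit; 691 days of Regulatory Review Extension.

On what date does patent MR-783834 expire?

Earliest priority filing: 20 January 1986.
Base term: 20 January 1986 + 16 years → 20 January 2002.
Interference Suspension Credit: +543 days → 17 July 2003.
Regulatory Review Extension: +691 days → 7 June 2005.

June 7, 2005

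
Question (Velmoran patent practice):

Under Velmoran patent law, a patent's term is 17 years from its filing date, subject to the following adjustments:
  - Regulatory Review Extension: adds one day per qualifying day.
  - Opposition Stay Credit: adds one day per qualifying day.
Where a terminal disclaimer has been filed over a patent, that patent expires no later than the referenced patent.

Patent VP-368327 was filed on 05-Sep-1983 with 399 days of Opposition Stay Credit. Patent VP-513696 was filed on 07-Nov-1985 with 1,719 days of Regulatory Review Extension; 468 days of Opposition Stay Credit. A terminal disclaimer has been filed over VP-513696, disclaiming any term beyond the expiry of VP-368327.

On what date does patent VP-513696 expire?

Natural term of VP-513696:
  Base: filing + 17 years → 7 November 2002.
  Regulatory Review Extension: +1719 days → 23 July 2007.
  Opposition Stay Credit: +468 days → 2 November 2008.
Expiry of referenced patent VP-368327:
  Base: filing + 17 years → 5 September 2000.
  Opposition Stay Credit: +399 days → 9 October 2001.
Terminal disclaimer: VP-513696 expires on the earlier of 2 November 2008 and 9 October 2001.

2001-10-09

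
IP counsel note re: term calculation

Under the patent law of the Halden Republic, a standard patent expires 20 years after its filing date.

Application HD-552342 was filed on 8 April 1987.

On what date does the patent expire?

April 8, 2007

Filing date + 20 years → 8 April 2007.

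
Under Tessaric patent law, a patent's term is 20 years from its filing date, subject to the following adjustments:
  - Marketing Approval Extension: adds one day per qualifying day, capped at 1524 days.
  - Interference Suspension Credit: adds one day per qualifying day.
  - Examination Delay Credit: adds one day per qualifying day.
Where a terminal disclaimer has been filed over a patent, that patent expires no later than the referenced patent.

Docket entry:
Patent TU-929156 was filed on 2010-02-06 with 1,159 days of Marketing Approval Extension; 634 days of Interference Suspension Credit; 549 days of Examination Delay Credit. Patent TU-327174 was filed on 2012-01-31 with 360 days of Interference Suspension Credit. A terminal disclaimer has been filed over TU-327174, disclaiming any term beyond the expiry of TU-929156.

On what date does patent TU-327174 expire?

Natural term of TU-327174:
  Base: filing + 20 years → 31 January 2032.
  Interference Suspension Credit: +360 days → 25 January 2033.
Expiry of referenced patent TU-929156:
  Base: filing + 20 years → 6 February 2030.
  Marketing Approval Extension: 1159 days (within the 1524-day cap) → +1159 days → 10 April 2033.
  Interference Suspension Credit: +634 days → 4 January 2035.
  Examination Delay Credit: +549 days → 6 July 2036.
Terminal disclaimer: TU-327174 expires on the earlier of 25 January 2033 and 6 July 2036.

January 25, 2033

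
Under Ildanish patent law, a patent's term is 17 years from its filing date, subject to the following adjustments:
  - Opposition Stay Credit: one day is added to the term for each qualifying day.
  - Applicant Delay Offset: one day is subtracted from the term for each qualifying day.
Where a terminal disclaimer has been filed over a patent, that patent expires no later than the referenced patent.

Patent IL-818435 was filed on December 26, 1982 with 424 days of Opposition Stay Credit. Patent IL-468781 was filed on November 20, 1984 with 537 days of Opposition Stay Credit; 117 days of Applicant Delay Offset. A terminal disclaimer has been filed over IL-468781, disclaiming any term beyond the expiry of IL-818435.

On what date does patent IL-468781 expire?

February 22, 2001

Natural term of IL-468781:
  Base: filing + 17 years → 20 November 2001.
  Opposition Stay Credit: +537 days → 11 May 2003.
  Applicant Delay Offset: −117 days → 14 January 2003.
Expiry of referenced patent IL-818435:
  Base: filing + 17 years → 26 December 1999.
  Opposition Stay Credit: +424 days → 22 February 2001.
Terminal disclaimer: IL-468781 expires on the earlier of 14 January 2003 and 22 February 2001.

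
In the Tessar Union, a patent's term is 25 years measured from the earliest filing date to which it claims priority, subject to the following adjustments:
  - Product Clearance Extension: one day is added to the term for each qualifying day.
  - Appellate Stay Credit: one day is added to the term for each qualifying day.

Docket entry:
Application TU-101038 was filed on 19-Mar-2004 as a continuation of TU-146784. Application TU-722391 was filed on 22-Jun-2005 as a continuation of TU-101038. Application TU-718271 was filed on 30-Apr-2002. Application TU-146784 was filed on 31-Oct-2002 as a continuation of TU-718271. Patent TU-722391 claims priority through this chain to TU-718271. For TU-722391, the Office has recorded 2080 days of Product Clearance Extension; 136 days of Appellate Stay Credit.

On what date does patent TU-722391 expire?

May 24, 2033

Earliest priority filing: 30 April 2002.
Base term: 30 April 2002 + 25 years → 30 April 2027.
Product Clearance Extension: +2080 days → 8 January 2033.
Appellate Stay Credit: +136 days → 24 May 2033.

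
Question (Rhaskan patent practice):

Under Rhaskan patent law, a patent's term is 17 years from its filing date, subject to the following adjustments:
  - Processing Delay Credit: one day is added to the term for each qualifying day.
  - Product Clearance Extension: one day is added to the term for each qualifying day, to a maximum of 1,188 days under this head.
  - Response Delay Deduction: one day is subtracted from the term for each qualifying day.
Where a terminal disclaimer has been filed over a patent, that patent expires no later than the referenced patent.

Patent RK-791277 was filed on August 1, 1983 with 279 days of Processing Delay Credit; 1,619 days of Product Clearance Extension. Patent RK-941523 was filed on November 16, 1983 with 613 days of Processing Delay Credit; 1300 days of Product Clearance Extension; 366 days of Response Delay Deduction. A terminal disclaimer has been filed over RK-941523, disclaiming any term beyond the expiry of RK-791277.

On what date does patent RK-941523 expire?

August 7, 2004

Natural term of RK-941523:
  Base: filing + 17 years → 16 November 2000.
  Processing Delay Credit: +613 days → 22 July 2002.
  Product Clearance Extension: 1300 days claimed exceeds the 1188-day cap, so +1188 days → 22 October 2005.
  Response Delay Deduction: −366 days → 21 October 2004.
Expiry of referenced patent RK-791277:
  Base: filing + 17 years → 1 August 2000.
  Processing Delay Credit: +279 days → 7 May 2001.
  Product Clearance Extension: 1619 days claimed exceeds the 1188-day cap, so +1188 days → 7 August 2004.
Terminal disclaimer: RK-941523 expires on the earlier of 21 October 2004 and 7 August 2004.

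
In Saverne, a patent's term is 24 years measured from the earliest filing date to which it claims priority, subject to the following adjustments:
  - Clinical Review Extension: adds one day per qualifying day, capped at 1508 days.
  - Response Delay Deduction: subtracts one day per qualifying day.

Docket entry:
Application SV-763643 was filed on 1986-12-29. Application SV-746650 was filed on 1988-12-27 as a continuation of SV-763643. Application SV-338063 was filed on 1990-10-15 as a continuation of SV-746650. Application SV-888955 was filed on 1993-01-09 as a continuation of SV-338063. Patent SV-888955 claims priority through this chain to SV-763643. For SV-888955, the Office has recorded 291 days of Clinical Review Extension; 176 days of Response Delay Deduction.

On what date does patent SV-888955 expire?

Earliest priority filing: 29 December 1986.
Base term: 29 December 1986 + 24 years → 29 December 2010.
Clinical Review Extension: 291 days (within the 1508-day cap) → +291 days → 16 October 2011.
Response Delay Deduction: −176 days → 23 April 2011.

2011-04-23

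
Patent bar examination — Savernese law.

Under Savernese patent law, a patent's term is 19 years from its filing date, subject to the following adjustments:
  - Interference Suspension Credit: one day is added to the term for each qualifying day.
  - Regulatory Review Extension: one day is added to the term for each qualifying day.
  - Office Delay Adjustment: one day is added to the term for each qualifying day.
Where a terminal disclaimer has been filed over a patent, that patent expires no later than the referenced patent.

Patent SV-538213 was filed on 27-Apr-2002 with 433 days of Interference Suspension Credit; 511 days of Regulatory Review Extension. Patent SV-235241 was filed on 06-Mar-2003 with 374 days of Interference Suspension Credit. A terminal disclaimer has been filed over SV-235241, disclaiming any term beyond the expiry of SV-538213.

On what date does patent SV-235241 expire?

Natural term of SV-235241:
  Base: filing + 19 years → 6 March 2022.
  Interference Suspension Credit: +374 days → 15 March 2023.
Expiry of referenced patent SV-538213:
  Base: filing + 19 years → 27 April 2021.
  Interference Suspension Credit: +433 days → 4 July 2022.
  Regulatory Review Extension: +511 days → 27 November 2023.
Terminal disclaimer: SV-235241 expires on the earlier of 15 March 2023 and 27 November 2023.

2023-03-15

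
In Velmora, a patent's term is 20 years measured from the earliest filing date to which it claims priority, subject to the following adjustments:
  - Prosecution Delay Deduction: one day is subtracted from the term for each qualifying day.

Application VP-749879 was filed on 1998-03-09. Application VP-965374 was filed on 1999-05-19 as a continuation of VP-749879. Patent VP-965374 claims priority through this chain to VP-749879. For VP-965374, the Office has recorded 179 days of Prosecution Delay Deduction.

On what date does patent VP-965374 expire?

Earliest priority filing: 9 March 1998.
Base term: 9 March 1998 + 20 years → 9 March 2018.
Prosecution Delay Deduction: −179 days → 11 September 2017.

2017-09-11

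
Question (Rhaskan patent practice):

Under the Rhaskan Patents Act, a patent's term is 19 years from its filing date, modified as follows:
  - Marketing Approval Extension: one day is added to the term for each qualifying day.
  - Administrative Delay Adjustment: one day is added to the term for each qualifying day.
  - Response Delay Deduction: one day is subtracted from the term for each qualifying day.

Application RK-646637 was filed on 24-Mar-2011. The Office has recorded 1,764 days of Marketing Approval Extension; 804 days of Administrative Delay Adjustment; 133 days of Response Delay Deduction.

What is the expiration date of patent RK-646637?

Base term: filing date + 19 years → 24 March 2030.
Marketing Approval Extension: +1764 days → 21 January 2035.
Administrative Delay Adjustment: +804 days → 4 April 2037.
Response Delay Deduction: −133 days → 22 November 2036.

November 22, 2036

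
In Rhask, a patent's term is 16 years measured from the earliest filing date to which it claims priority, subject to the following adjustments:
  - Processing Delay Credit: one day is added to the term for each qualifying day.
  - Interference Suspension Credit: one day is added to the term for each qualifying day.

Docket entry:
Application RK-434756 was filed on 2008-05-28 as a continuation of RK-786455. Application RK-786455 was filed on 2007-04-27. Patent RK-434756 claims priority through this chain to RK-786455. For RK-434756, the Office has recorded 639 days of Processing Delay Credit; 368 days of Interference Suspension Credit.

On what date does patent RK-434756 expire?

Earliest priority filing: 27 April 2007.
Base term: 27 April 2007 + 16 years → 27 April 2023.
Processing Delay Credit: +639 days → 25 January 2025.
Interference Suspension Credit: +368 days → 28 January 2026.

2026-01-28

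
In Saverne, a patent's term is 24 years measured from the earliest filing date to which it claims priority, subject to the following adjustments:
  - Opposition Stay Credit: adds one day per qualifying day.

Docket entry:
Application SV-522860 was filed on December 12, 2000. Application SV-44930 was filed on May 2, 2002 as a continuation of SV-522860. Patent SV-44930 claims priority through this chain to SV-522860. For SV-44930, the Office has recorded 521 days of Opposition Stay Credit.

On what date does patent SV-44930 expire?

Earliest priority filing: 12 December 2000.
Base term: 12 December 2000 + 24 years → 12 December 2024.
Opposition Stay Credit: +521 days → 17 May 2026.

2026-05-17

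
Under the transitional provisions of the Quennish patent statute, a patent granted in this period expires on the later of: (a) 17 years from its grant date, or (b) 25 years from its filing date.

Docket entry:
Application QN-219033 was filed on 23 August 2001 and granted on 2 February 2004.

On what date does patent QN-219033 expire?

(a) grant + 17 years → 2 February 2021.
(b) filing + 25 years → 23 August 2026.
Later of the two: 23 August 2026.

August 23, 2026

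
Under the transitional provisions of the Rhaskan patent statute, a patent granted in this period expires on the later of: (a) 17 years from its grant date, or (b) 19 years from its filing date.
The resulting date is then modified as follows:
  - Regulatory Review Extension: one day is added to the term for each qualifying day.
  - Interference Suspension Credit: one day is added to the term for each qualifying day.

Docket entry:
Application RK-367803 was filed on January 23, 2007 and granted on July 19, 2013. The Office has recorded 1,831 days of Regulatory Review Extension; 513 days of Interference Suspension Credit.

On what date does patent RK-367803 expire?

December 18, 2036

(a) grant + 17 years → 19 July 2030.
(b) filing + 19 years → 23 January 2026.
Later of the two: 19 July 2030.
Regulatory Review Extension: +1831 days → 24 July 2035.
Interference Suspension Credit: +513 days → 18 December 2036.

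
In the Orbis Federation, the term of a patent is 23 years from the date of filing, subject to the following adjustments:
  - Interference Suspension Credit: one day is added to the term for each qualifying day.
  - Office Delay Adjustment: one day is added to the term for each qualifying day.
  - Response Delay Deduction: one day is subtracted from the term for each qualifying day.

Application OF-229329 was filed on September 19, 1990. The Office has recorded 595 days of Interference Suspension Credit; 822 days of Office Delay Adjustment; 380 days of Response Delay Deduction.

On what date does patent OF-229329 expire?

Base term: filing date + 23 years → 19 September 2013.
Interference Suspension Credit: +595 days → 7 May 2015.
Office Delay Adjustment: +822 days → 6 August 2017.
Response Delay Deduction: −380 days → 22 July 2016.

2016-07-22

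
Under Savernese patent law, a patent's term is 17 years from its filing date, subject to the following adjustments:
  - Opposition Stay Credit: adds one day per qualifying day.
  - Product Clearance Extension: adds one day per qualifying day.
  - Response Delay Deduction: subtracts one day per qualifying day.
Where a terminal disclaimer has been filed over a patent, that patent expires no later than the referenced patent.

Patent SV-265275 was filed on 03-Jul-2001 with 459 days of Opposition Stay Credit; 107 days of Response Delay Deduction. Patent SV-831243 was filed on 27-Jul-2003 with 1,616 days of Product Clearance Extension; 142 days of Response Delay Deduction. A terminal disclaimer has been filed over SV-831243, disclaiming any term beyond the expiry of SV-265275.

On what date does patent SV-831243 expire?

Natural term of SV-831243:
  Base: filing + 17 years → 27 July 2020.
  Product Clearance Extension: +1616 days → 29 December 2024.
  Response Delay Deduction: −142 days → 9 August 2024.
Expiry of referenced patent SV-265275:
  Base: filing + 17 years → 3 July 2018.
  Opposition Stay Credit: +459 days → 5 October 2019.
  Response Delay Deduction: −107 days → 20 June 2019.
Terminal disclaimer: SV-831243 expires on the earlier of 9 August 2024 and 20 June 2019.

2019-06-20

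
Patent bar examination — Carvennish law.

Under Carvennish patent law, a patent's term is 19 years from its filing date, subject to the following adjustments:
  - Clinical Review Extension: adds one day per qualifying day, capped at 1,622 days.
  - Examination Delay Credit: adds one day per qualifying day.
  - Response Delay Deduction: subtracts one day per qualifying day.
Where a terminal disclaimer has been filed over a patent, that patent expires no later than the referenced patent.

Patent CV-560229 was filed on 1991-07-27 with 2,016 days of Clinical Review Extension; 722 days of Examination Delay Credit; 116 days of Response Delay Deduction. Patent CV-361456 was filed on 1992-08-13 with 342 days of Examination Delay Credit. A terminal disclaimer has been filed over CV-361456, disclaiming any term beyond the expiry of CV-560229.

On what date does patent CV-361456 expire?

July 20, 2012

Natural term of CV-361456:
  Base: filing + 19 years → 13 August 2011.
  Examination Delay Credit: +342 days → 20 July 2012.
Expiry of referenced patent CV-560229:
  Base: filing + 19 years → 27 July 2010.
  Clinical Review Extension: 2016 days claimed exceeds the 1622-day cap, so +1622 days → 4 January 2015.
  Examination Delay Credit: +722 days → 26 December 2016.
  Response Delay Deduction: −116 days → 1 September 2016.
Terminal disclaimer: CV-361456 expires on the earlier of 20 July 2012 and 1 September 2016.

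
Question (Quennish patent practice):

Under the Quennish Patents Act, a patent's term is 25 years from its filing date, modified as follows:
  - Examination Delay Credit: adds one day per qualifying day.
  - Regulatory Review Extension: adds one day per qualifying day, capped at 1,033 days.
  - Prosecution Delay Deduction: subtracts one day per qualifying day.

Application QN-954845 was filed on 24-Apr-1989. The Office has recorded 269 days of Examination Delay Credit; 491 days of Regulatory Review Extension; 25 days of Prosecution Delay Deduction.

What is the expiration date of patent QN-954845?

Base term: filing date + 25 years → 24 April 2014.
Examination Delay Credit: +269 days → 18 January 2015.
Regulatory Review Extension: 491 days (within the 1033-day cap) → +491 days → 23 May 2016.
Prosecution Delay Deduction: −25 days → 28 April 2016.

April 28, 2016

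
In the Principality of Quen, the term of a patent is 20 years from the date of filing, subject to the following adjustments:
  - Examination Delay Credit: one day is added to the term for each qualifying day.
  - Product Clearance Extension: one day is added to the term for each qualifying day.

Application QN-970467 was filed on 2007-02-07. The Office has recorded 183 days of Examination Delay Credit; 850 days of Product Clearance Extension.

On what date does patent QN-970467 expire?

Base term: filing date + 20 years → 7 February 2027.
Examination Delay Credit: +183 days → 9 August 2027.
Product Clearance Extension: +850 days → 6 December 2029.

2029-12-06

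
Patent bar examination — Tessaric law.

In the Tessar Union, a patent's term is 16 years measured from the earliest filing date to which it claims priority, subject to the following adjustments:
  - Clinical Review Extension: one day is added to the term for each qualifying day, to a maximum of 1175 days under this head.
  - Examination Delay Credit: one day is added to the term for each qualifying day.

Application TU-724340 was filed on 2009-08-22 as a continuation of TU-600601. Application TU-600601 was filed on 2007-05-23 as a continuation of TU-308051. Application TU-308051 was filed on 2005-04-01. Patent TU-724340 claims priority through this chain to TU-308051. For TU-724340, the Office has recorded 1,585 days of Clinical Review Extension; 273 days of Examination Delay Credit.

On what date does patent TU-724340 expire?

March 19, 2025

Earliest priority filing: 1 April 2005.
Base term: 1 April 2005 + 16 years → 1 April 2021.
Clinical Review Extension: 1585 days claimed exceeds the 1175-day cap, so +1175 days → 19 June 2024.
Examination Delay Credit: +273 days → 19 March 2025.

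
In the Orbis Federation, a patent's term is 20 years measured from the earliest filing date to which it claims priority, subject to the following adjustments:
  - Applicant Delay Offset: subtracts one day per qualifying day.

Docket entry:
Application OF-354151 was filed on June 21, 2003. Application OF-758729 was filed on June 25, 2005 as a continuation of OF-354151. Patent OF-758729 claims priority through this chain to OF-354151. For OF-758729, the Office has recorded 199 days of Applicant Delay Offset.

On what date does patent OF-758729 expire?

2022-12-04

Earliest priority filing: 21 June 2003.
Base term: 21 June 2003 + 20 years → 21 June 2023.
Applicant Delay Offset: −199 days → 4 December 2022.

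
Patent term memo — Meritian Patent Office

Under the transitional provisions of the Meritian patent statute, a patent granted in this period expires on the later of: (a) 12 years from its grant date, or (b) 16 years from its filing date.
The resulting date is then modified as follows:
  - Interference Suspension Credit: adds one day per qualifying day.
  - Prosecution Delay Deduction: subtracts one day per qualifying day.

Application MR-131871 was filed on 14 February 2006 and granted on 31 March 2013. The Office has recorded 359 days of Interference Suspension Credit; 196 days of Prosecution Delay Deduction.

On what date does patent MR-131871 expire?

(a) grant + 12 years → 31 March 2025.
(b) filing + 16 years → 14 February 2022.
Later of the two: 31 March 2025.
Interference Suspension Credit: +359 days → 25 March 2026.
Prosecution Delay Deduction: −196 days → 10 September 2025.

September 10, 2025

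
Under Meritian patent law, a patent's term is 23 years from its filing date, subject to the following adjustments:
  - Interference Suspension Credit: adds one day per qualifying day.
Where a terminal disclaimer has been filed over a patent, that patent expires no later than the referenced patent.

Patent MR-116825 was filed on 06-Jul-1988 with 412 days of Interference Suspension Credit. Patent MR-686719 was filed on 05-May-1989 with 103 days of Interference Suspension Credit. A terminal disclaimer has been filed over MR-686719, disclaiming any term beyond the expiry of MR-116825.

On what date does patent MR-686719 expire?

Natural term of MR-686719:
  Base: filing + 23 years → 5 May 2012.
  Interference Suspension Credit: +103 days → 16 August 2012.
Expiry of referenced patent MR-116825:
  Base: filing + 23 years → 6 July 2011.
  Interference Suspension Credit: +412 days → 21 August 2012.
Terminal disclaimer: MR-686719 expires on the earlier of 16 August 2012 and 21 August 2012.

August 16, 2012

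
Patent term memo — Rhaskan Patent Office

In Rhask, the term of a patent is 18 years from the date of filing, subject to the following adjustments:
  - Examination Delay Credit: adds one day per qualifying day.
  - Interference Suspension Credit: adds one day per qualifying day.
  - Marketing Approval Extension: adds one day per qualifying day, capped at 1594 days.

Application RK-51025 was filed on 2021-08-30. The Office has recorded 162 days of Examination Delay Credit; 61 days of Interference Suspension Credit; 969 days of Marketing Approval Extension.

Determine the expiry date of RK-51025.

Base term: filing date + 18 years → 30 August 2039.
Examination Delay Credit: +162 days → 8 February 2040.
Interference Suspension Credit: +61 days → 9 April 2040.
Marketing Approval Extension: 969 days (within the 1594-day cap) → +969 days → 4 December 2042.

2042-12-04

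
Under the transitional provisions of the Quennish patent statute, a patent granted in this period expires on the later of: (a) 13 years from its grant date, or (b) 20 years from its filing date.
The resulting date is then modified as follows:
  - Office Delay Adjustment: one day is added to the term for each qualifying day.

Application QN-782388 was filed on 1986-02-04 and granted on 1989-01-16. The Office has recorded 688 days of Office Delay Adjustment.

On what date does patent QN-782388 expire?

December 24, 2007

(a) grant + 13 years → 16 January 2002.
(b) filing + 20 years → 4 February 2006.
Later of the two: 4 February 2006.
Office Delay Adjustment: +688 days → 24 December 2007.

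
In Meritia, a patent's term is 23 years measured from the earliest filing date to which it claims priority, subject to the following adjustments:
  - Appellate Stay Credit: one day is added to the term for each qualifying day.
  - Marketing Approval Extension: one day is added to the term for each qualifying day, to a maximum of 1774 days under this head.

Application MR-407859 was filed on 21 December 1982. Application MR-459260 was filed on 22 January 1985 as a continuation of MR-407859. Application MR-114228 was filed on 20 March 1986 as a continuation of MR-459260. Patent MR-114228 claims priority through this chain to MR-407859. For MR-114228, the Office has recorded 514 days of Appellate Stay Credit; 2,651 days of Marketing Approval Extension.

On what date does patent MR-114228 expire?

Earliest priority filing: 21 December 1982.
Base term: 21 December 1982 + 23 years → 21 December 2005.
Appellate Stay Credit: +514 days → 19 May 2007.
Marketing Approval Extension: 2651 days claimed exceeds the 1774-day cap, so +1774 days → 27 March 2012.

2012-03-27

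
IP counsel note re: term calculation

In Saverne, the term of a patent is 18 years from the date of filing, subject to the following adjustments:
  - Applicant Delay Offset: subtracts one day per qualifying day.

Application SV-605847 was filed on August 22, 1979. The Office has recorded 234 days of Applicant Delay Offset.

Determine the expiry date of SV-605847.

Base term: filing date + 18 years → 22 August 1997.
Applicant Delay Offset: −234 days → 31 December 1996.

1996-12-31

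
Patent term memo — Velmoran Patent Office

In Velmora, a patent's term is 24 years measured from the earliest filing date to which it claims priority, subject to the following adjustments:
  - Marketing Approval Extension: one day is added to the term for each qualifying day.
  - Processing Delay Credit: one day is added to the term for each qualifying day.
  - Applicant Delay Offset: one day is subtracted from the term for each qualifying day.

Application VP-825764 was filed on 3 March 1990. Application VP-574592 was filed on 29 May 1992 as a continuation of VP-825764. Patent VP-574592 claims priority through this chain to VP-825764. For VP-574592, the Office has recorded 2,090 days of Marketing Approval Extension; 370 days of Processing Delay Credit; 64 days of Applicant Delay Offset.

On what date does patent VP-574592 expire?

Earliest priority filing: 3 March 1990.
Base term: 3 March 1990 + 24 years → 3 March 2014.
Marketing Approval Extension: +2090 days → 22 November 2019.
Processing Delay Credit: +370 days → 26 November 2020.
Applicant Delay Offset: −64 days → 23 September 2020.

September 23, 2020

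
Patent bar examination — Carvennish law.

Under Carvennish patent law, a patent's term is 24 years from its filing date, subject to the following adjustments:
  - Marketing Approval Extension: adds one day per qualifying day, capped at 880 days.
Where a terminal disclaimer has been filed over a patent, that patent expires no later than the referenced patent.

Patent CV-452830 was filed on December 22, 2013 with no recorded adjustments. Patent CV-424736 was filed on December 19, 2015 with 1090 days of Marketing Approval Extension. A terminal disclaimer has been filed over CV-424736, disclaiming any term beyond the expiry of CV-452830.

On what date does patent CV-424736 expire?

December 22, 2037

Natural term of CV-424736:
  Base: filing + 24 years → 19 December 2039.
  Marketing Approval Extension: 1090 days claimed exceeds the 880-day cap, so +880 days → 17 May 2042.
Expiry of referenced patent CV-452830:
  Base: filing + 24 years → 22 December 2037.
Terminal disclaimer: CV-424736 expires on the earlier of 17 May 2042 and 22 December 2037.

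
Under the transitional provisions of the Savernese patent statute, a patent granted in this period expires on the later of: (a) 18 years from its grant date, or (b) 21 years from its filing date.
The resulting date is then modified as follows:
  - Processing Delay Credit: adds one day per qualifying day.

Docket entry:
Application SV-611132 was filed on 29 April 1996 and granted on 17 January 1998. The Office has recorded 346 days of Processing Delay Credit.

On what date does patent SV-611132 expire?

April 10, 2018

(a) grant + 18 years → 17 January 2016.
(b) filing + 21 years → 29 April 2017.
Later of the two: 29 April 2017.
Processing Delay Credit: +346 days → 10 April 2018.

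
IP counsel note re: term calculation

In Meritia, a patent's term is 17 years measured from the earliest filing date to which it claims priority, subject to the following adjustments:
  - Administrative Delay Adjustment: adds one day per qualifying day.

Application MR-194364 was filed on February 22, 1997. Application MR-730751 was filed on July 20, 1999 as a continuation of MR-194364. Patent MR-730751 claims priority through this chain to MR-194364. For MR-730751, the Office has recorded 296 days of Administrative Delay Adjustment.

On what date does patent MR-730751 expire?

Earliest priority filing: 22 February 1997.
Base term: 22 February 1997 + 17 years → 22 February 2014.
Administrative Delay Adjustment: +296 days → 15 December 2014.

2014-12-15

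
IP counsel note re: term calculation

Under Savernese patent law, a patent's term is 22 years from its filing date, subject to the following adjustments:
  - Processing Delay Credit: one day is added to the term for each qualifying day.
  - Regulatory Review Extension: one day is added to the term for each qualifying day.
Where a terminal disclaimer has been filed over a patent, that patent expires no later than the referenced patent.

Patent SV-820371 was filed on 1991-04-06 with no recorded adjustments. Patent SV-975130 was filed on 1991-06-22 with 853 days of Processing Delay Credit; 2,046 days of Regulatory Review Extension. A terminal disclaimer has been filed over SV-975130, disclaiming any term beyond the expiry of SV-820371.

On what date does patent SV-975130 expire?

Natural term of SV-975130:
  Base: filing + 22 years → 22 June 2013.
  Processing Delay Credit: +853 days → 23 October 2015.
  Regulatory Review Extension: +2046 days → 30 May 2021.
Expiry of referenced patent SV-820371:
  Base: filing + 22 years → 6 April 2013.
Terminal disclaimer: SV-975130 expires on the earlier of 30 May 2021 and 6 April 2013.

2013-04-06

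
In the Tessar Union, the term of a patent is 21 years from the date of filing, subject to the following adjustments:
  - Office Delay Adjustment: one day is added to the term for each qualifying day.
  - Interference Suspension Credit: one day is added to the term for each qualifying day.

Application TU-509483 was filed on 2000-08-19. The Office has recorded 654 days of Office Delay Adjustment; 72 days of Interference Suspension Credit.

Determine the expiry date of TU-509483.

2023-08-15

Base term: filing date + 21 years → 19 August 2021.
Office Delay Adjustment: +654 days → 4 June 2023.
Interference Suspension Credit: +72 days → 15 August 2023.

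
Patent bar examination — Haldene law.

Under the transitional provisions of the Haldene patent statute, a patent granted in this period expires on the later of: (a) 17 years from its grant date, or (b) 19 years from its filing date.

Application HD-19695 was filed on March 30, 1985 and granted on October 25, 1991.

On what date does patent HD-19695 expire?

2008-10-25

(a) grant + 17 years → 25 October 2008.
(b) filing + 19 years → 30 March 2004.
Later of the two: 25 October 2008.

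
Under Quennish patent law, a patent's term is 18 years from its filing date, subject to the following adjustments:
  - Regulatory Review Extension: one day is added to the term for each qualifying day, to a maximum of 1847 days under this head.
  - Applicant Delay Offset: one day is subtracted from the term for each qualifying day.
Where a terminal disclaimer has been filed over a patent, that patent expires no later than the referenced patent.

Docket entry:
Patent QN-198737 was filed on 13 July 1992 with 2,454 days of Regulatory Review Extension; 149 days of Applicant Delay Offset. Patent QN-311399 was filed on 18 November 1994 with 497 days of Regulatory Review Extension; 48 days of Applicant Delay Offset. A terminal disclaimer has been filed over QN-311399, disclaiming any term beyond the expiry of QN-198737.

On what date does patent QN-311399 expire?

February 10, 2014

Natural term of QN-311399:
  Base: filing + 18 years → 18 November 2012.
  Regulatory Review Extension: 497 days (within the 1847-day cap) → +497 days → 30 March 2014.
  Applicant Delay Offset: −48 days → 10 February 2014.
Expiry of referenced patent QN-198737:
  Base: filing + 18 years → 13 July 2010.
  Regulatory Review Extension: 2454 days claimed exceeds the 1847-day cap, so +1847 days → 3 August 2015.
  Applicant Delay Offset: −149 days → 7 March 2015.
Terminal disclaimer: QN-311399 expires on the earlier of 10 February 2014 and 7 March 2015.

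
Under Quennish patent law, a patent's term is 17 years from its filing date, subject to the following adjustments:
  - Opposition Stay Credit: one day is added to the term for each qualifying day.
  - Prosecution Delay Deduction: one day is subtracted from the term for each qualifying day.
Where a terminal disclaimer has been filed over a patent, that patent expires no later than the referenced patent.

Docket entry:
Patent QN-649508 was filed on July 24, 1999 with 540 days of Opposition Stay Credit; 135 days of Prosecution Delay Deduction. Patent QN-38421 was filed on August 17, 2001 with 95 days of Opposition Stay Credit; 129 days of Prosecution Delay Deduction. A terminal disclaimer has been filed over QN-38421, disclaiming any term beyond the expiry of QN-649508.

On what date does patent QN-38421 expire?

Natural term of QN-38421:
  Base: filing + 17 years → 17 August 2018.
  Opposition Stay Credit: +95 days → 20 November 2018.
  Prosecution Delay Deduction: −129 days → 14 July 2018.
Expiry of referenced patent QN-649508:
  Base: filing + 17 years → 24 July 2016.
  Opposition Stay Credit: +540 days → 15 January 2018.
  Prosecution Delay Deduction: −135 days → 2 September 2017.
Terminal disclaimer: QN-38421 expires on the earlier of 14 July 2018 and 2 September 2017.

September 2, 2017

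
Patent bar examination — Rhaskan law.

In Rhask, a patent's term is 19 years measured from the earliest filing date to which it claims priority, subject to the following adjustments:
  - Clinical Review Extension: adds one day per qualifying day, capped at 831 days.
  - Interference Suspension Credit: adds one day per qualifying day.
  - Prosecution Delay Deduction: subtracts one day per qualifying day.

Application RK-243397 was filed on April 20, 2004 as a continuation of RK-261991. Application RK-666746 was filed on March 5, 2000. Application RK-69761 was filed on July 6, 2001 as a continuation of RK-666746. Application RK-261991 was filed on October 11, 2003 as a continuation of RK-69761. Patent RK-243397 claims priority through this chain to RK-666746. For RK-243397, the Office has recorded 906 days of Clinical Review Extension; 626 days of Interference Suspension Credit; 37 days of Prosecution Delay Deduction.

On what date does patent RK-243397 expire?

2023-01-23

Earliest priority filing: 5 March 2000.
Base term: 5 March 2000 + 19 years → 5 March 2019.
Clinical Review Extension: 906 days claimed exceeds the 831-day cap, so +831 days → 13 June 2021.
Interference Suspension Credit: +626 days → 1 March 2023.
Prosecution Delay Deduction: −37 days → 23 January 2023.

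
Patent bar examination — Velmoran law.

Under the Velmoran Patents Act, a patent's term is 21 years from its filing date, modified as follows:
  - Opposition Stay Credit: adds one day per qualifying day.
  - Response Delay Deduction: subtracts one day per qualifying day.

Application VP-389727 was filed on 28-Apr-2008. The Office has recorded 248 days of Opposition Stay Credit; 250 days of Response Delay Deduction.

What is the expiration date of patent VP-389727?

Base term: filing date + 21 years → 28 April 2029.
Opposition Stay Credit: +248 days → 1 January 2030.
Response Delay Deduction: −250 days → 26 April 2029.

April 26, 2029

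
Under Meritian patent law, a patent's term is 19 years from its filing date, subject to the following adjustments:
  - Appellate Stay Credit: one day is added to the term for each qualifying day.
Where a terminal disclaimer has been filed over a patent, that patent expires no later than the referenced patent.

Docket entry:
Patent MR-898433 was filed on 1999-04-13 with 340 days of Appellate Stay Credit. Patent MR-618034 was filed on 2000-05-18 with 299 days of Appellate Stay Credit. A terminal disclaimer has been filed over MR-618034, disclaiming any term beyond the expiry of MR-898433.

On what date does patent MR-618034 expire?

Natural term of MR-618034:
  Base: filing + 19 years → 18 May 2019.
  Appellate Stay Credit: +299 days → 12 March 2020.
Expiry of referenced patent MR-898433:
  Base: filing + 19 years → 13 April 2018.
  Appellate Stay Credit: +340 days → 19 March 2019.
Terminal disclaimer: MR-618034 expires on the earlier of 12 March 2020 and 19 March 2019.

March 19, 2019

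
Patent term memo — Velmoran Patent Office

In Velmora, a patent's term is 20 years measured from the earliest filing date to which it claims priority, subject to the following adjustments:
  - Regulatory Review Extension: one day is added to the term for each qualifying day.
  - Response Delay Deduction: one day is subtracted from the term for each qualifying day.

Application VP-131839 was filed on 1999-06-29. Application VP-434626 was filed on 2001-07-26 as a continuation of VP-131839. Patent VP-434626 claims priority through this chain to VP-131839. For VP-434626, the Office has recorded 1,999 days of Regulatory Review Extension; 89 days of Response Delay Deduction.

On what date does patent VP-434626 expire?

September 20, 2024

Earliest priority filing: 29 June 1999.
Base term: 29 June 1999 + 20 years → 29 June 2019.
Regulatory Review Extension: +1999 days → 18 December 2024.
Response Delay Deduction: −89 days → 20 September 2024.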